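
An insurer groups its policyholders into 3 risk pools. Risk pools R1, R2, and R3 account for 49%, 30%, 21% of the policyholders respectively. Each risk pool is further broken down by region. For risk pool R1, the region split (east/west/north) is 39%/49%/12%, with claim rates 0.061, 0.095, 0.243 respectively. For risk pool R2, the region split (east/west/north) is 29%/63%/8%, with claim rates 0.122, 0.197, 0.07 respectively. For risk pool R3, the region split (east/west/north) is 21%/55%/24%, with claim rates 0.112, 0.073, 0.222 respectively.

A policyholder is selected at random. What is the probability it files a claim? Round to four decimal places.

P(C|R1) = 0.39·0.061 + 0.49·0.095 + 0.12·0.243 = 0.02379 + 0.04655 + 0.02916 = 0.0995
P(C|R2) = 0.29·0.122 + 0.63·0.197 + 0.08·0.07 = 0.03538 + 0.12411 + 0.0056 = 0.16509
P(C|R3) = 0.21·0.112 + 0.55·0.073 + 0.24·0.222 = 0.02352 + 0.04015 + 0.05328 = 0.11695
By total probability over the outer partition,
P(C) = 0.49·0.0995 + 0.3·0.16509 + 0.21·0.11695
      = 0.048755 + 0.049527 + 0.0245595 = 0.1228415

P(C) ≈ 0.1228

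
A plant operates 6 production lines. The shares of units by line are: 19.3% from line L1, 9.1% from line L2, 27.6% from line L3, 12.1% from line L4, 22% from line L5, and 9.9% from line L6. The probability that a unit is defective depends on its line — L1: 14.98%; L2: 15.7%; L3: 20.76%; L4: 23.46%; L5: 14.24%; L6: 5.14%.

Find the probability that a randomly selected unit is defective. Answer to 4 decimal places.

0.1653

P(D) = P(D|L1)·P(L1) + P(D|L2)·P(L2) + P(D|L3)·P(L3) + P(D|L4)·P(L4) + P(D|L5)·P(L5) + P(D|L6)·P(L6)
      = 0.1498·0.193 + 0.157·0.091 + 0.2076·0.276 + 0.2346·0.121 + 0.1424·0.22 + 0.0514·0.099
      = 0.0289114 + 0.014287 + 0.0572976 + 0.0283866 + 0.031328 + 0.0050886 = 0.1652992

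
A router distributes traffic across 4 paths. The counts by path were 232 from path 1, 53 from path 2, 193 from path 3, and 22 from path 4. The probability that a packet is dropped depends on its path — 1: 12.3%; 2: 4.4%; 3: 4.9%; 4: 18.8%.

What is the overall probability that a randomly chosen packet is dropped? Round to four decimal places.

0.0889

Total: 232 + 53 + 193 + 22 = 500.
P(1) = 232/500 = 0.464. P(2) = 53/500 = 0.106. P(3) = 193/500 = 0.386. P(4) = 22/500 = 0.044.
P(L) = P(L|1)·P(1) + P(L|2)·P(2) + P(L|3)·P(3) + P(L|4)·P(4)
      = 0.123·0.464 + 0.044·0.106 + 0.049·0.386 + 0.188·0.044
      = 0.057072 + 0.004664 + 0.018914 + 0.008272 = 0.088922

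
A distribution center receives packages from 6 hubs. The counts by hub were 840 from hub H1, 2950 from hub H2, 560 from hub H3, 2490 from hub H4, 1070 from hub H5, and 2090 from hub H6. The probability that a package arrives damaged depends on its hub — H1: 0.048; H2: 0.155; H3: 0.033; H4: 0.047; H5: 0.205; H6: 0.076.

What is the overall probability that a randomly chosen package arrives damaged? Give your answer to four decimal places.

0.1011

Total: 840 + 2950 + 560 + 2490 + 1070 + 2090 = 10000.
P(H1) = 840/10000 = 0.084. P(H2) = 2950/10000 = 0.295. P(H3) = 560/10000 = 0.056. P(H4) = 2490/10000 = 0.249. P(H5) = 1070/10000 = 0.107. P(H6) = 2090/10000 = 0.209.
P(D) = P(D|H1)·P(H1) + P(D|H2)·P(H2) + P(D|H3)·P(H3) + P(D|H4)·P(H4) + P(D|H5)·P(H5) + P(D|H6)·P(H6)
      = 0.048·0.084 + 0.155·0.295 + 0.033·0.056 + 0.047·0.249 + 0.205·0.107 + 0.076·0.209
      = 0.004032 + 0.045725 + 0.001848 + 0.011703 + 0.021935 + 0.015884 = 0.101127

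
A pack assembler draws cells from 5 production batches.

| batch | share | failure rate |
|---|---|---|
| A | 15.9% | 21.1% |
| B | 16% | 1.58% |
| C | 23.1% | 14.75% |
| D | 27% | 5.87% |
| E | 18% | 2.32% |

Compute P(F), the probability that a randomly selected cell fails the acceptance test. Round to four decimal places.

P(F) ≈ 0.0902

P(F) = P(F|A)·P(A) + P(F|B)·P(B) + P(F|C)·P(C) + P(F|D)·P(D) + P(F|E)·P(E)
      = 0.211·0.159 + 0.0158·0.16 + 0.1475·0.231 + 0.0587·0.27 + 0.0232·0.18
      = 0.033549 + 0.002528 + 0.0340725 + 0.015849 + 0.004176 = 0.0901745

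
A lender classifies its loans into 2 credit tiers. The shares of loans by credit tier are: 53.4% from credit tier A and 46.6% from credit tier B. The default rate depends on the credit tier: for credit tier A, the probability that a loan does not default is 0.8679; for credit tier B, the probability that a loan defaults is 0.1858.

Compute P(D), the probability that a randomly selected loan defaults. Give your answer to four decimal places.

0.1571

P(D|A) = 1 − 0.8679 = 0.1321.
By the law of total probability,
P(D) = P(D|A)·P(A) + P(D|B)·P(B)
      = 0.1321·0.534 + 0.1858·0.466
      = 0.0705414 + 0.0865828 = 0.1571242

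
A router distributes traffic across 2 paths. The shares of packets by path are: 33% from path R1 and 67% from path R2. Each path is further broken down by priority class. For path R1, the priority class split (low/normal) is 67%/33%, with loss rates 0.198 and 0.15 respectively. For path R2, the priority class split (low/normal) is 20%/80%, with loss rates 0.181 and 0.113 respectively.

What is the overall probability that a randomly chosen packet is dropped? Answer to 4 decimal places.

P(L) ≈ 0.1449

P(L|R1) = 0.67·0.198 + 0.33·0.15 = 0.13266 + 0.0495 = 0.18216
P(L|R2) = 0.2·0.181 + 0.8·0.113 = 0.0362 + 0.0904 = 0.1266
By total probability over the outer partition,
P(L) = 0.33·0.18216 + 0.67·0.1266
      = 0.0601128 + 0.084822 = 0.1449348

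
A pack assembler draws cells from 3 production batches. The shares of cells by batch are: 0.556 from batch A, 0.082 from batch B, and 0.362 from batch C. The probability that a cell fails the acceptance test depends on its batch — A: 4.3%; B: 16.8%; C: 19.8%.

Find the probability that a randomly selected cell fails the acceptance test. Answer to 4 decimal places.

Summing over the partition,
P(F) = P(F|A)·P(A) + P(F|B)·P(B) + P(F|C)·P(C)
      = 0.043·0.556 + 0.168·0.082 + 0.198·0.362
      = 0.023908 + 0.013776 + 0.071676 = 0.10936

P(F) ≈ 0.1094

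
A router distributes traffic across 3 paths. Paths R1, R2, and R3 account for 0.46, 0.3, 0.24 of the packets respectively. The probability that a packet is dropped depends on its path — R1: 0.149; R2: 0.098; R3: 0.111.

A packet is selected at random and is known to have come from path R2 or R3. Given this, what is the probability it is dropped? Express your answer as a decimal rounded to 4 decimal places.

Let S = {R2, R3}.
P(S) = 0.3 + 0.24 = 0.54.
P(L ∩ S) = 0.098·0.3 + 0.111·0.24 = 0.0294 + 0.02664 = 0.05604.
P(L | S) = 0.05604 / 0.54 = 0.103778…

P(L|S) ≈ 0.1038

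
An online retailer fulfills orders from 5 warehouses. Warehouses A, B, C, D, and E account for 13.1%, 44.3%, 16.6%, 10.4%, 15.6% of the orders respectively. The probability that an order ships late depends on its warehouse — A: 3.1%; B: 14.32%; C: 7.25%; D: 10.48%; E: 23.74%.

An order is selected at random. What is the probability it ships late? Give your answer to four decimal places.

P(L) = P(L|A)·P(A) + P(L|B)·P(B) + P(L|C)·P(C) + P(L|D)·P(D) + P(L|E)·P(E)
      = 0.031·0.131 + 0.1432·0.443 + 0.0725·0.166 + 0.1048·0.104 + 0.2374·0.156
      = 0.004061 + 0.0634376 + 0.012035 + 0.0108992 + 0.0370344 = 0.1274672

0.1275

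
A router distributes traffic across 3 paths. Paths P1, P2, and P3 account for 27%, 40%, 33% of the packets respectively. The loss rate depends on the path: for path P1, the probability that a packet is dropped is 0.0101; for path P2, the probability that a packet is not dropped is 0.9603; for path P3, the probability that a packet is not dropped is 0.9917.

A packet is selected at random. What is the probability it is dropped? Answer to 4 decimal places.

P(L|P2) = 1 − 0.9603 = 0.0397.
P(L|P3) = 1 − 0.9917 = 0.0083.
P(L) = P(L|P1)·P(P1) + P(L|P2)·P(P2) + P(L|P3)·P(P3)
      = 0.0101·0.27 + 0.0397·0.4 + 0.0083·0.33
      = 0.002727 + 0.01588 + 0.002739 = 0.021346

P(L) ≈ 0.0213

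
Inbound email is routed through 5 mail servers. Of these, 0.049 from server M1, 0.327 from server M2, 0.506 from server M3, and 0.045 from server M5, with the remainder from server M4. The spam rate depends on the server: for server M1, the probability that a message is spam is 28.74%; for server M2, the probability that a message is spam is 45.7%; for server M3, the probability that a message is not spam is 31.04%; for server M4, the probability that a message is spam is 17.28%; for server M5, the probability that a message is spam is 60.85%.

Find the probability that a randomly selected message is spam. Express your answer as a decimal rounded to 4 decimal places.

0.5525

P(M4) = 1 − (0.049 + 0.327 + 0.506 + 0.045) = 0.073.
P(S|M3) = 1 − 0.3104 = 0.6896.
P(S) = P(S|M1)·P(M1) + P(S|M2)·P(M2) + P(S|M3)·P(M3) + P(S|M4)·P(M4) + P(S|M5)·P(M5)
      = 0.2874·0.049 + 0.457·0.327 + 0.6896·0.506 + 0.1728·0.073 + 0.6085·0.045
      = 0.0140826 + 0.149439 + 0.3489376 + 0.0126144 + 0.0273825 = 0.5524561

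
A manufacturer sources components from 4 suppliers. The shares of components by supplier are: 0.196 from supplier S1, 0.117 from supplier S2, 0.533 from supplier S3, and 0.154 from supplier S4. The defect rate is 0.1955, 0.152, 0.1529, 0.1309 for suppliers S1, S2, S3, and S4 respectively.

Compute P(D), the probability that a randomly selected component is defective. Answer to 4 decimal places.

0.1578

P(D) = P(D|S1)·P(S1) + P(D|S2)·P(S2) + P(D|S3)·P(S3) + P(D|S4)·P(S4)
      = 0.1955·0.196 + 0.152·0.117 + 0.1529·0.533 + 0.1309·0.154
      = 0.038318 + 0.017784 + 0.0814957 + 0.0201586 = 0.1577563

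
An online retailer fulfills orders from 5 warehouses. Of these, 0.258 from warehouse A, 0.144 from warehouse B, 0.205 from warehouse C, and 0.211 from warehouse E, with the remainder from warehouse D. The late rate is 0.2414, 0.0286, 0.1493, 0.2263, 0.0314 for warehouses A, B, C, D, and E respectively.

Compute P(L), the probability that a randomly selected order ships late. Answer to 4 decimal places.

P(L) ≈ 0.1448

P(D) = 1 − (0.258 + 0.144 + 0.205 + 0.211) = 0.182.
By the law of total probability,
P(L) = P(L|A)·P(A) + P(L|B)·P(B) + P(L|C)·P(C) + P(L|D)·P(D) + P(L|E)·P(E)
      = 0.2414·0.258 + 0.0286·0.144 + 0.1493·0.205 + 0.2263·0.182 + 0.0314·0.211
      = 0.0622812 + 0.0041184 + 0.0306065 + 0.0411866 + 0.0066254 = 0.1448181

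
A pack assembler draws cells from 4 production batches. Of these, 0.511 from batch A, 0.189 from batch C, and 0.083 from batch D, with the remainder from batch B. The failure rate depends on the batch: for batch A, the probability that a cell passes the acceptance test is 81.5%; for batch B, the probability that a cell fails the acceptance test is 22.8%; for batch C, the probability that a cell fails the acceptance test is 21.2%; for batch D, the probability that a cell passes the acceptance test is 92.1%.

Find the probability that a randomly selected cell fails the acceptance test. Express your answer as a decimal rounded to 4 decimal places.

0.1906

P(B) = 1 − (0.511 + 0.189 + 0.083) = 0.217.
P(F|A) = 1 − 0.815 = 0.185.
P(F|D) = 1 − 0.921 = 0.079.
P(F) = P(F|A)·P(A) + P(F|B)·P(B) + P(F|C)·P(C) + P(F|D)·P(D)
      = 0.185·0.511 + 0.228·0.217 + 0.212·0.189 + 0.079·0.083
      = 0.094535 + 0.049476 + 0.040068 + 0.006557 = 0.190636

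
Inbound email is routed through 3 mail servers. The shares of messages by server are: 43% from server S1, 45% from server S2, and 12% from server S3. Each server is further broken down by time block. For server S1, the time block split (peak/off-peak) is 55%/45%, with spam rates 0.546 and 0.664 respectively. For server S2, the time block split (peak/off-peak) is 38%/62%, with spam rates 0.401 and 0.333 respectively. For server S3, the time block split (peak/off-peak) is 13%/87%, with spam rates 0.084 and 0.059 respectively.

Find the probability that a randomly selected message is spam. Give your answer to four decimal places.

P(S|S1) = 0.55·0.546 + 0.45·0.664 = 0.3003 + 0.2988 = 0.5991
P(S|S2) = 0.38·0.401 + 0.62·0.333 = 0.15238 + 0.20646 = 0.35884
P(S|S3) = 0.13·0.084 + 0.87·0.059 = 0.01092 + 0.05133 = 0.06225
Then overall,
P(S) = 0.43·0.5991 + 0.45·0.35884 + 0.12·0.06225
      = 0.257613 + 0.161478 + 0.00747 = 0.426561

0.4266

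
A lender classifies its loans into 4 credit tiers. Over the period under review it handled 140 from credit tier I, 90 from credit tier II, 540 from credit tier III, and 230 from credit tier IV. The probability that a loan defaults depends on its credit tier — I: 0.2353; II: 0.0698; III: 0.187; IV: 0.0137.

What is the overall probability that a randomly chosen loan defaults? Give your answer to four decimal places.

Total: 140 + 90 + 540 + 230 = 1000.
P(I) = 140/1000 = 0.14. P(II) = 90/1000 = 0.09. P(III) = 540/1000 = 0.54. P(IV) = 230/1000 = 0.23.
P(D) = P(D|I)·P(I) + P(D|II)·P(II) + P(D|III)·P(III) + P(D|IV)·P(IV)
      = 0.2353·0.14 + 0.0698·0.09 + 0.187·0.54 + 0.0137·0.23
      = 0.032942 + 0.006282 + 0.10098 + 0.003151 = 0.143355

0.1434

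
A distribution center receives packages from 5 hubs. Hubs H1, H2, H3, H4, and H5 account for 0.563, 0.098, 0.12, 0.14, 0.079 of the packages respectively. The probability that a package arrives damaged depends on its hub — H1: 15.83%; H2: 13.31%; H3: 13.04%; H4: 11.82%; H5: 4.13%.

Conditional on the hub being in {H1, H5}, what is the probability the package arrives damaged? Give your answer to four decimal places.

P(D|S) ≈ 0.1439

Let S = {H1, H5}.
P(S) = 0.563 + 0.079 = 0.642.
P(D ∩ S) = 0.1583·0.563 + 0.0413·0.079 = 0.0891229 + 0.0032627 = 0.0923856.
P(D | S) = 0.0923856 / 0.642 = 0.143903…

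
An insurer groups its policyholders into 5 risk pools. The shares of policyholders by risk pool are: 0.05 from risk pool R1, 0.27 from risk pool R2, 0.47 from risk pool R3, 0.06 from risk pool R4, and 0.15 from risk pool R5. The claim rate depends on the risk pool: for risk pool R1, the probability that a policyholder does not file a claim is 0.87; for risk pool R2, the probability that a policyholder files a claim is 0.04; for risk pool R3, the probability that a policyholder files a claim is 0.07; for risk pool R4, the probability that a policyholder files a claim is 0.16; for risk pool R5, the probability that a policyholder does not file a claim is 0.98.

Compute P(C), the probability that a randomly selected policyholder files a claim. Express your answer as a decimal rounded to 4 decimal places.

0.0628

P(C|R1) = 1 − 0.87 = 0.13.
P(C|R5) = 1 − 0.98 = 0.02.
Summing over the partition,
P(C) = P(C|R1)·P(R1) + P(C|R2)·P(R2) + P(C|R3)·P(R3) + P(C|R4)·P(R4) + P(C|R5)·P(R5)
      = 0.13·0.05 + 0.04·0.27 + 0.07·0.47 + 0.16·0.06 + 0.02·0.15
      = 0.0065 + 0.0108 + 0.0329 + 0.0096 + 0.003 = 0.0628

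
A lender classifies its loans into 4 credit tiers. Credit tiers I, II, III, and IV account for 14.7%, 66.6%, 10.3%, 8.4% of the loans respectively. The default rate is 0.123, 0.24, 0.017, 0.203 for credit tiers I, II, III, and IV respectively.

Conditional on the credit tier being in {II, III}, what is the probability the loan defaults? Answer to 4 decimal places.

Let S = {II, III}.
P(S) = 0.666 + 0.103 = 0.769.
P(D ∩ S) = 0.24·0.666 + 0.017·0.103 = 0.15984 + 0.001751 = 0.161591.
P(D | S) = 0.161591 / 0.769 = 0.210131…

P(D|S) ≈ 0.2101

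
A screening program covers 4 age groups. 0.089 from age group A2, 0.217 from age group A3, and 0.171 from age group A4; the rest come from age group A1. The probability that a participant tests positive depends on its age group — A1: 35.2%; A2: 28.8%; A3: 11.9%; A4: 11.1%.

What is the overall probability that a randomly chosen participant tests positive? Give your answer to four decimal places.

P(T) ≈ 0.2545

P(A1) = 1 − (0.089 + 0.217 + 0.171) = 0.523.
P(T) = P(T|A1)·P(A1) + P(T|A2)·P(A2) + P(T|A3)·P(A3) + P(T|A4)·P(A4)
      = 0.352·0.523 + 0.288·0.089 + 0.119·0.217 + 0.111·0.171
      = 0.184096 + 0.025632 + 0.025823 + 0.018981 = 0.254532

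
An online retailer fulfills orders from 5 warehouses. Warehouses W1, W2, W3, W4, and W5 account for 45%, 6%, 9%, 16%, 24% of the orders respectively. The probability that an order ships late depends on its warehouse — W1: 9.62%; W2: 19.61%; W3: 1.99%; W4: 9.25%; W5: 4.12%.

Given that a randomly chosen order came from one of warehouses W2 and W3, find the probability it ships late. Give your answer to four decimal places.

P(L|S) ≈ 0.0904

Let S = {W2, W3}.
P(S) = 0.06 + 0.09 = 0.15.
P(L ∩ S) = 0.1961·0.06 + 0.0199·0.09 = 0.011766 + 0.001791 = 0.013557.
P(L | S) = 0.013557 / 0.15 = 0.090380…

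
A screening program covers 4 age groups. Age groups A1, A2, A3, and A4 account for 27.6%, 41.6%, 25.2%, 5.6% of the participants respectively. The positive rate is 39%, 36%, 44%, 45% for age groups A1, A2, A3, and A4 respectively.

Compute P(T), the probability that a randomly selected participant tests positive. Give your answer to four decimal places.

0.3935

Using total probability over the partition,
P(T) = P(T|A1)·P(A1) + P(T|A2)·P(A2) + P(T|A3)·P(A3) + P(T|A4)·P(A4)
      = 0.39·0.276 + 0.36·0.416 + 0.44·0.252 + 0.45·0.056
      = 0.10764 + 0.14976 + 0.11088 + 0.0252 = 0.39348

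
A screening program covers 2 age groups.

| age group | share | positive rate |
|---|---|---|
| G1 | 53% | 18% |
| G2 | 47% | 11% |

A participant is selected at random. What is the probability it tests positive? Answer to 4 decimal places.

P(T) ≈ 0.1471

By the law of total probability,
P(T) = P(T|G1)·P(G1) + P(T|G2)·P(G2)
      = 0.18·0.53 + 0.11·0.47
      = 0.0954 + 0.0517 = 0.1471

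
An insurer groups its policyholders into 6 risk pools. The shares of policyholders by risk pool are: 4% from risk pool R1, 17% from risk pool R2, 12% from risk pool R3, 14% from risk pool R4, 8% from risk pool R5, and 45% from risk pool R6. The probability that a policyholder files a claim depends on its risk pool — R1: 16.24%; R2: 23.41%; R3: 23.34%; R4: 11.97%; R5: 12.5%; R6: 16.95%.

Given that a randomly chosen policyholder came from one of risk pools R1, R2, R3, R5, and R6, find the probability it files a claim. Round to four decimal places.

Let S = {R1, R2, R3, R5, R6}.
P(S) = 0.04 + 0.17 + 0.12 + 0.08 + 0.45 = 0.86.
P(C ∩ S) = 0.1624·0.04 + 0.2341·0.17 + 0.2334·0.12 + 0.125·0.08 + 0.1695·0.45 = 0.006496 + 0.039797 + 0.028008 + 0.01 + 0.076275 = 0.160576.
P(C | S) = 0.160576 / 0.86 = 0.186716…

P(C|S) ≈ 0.1867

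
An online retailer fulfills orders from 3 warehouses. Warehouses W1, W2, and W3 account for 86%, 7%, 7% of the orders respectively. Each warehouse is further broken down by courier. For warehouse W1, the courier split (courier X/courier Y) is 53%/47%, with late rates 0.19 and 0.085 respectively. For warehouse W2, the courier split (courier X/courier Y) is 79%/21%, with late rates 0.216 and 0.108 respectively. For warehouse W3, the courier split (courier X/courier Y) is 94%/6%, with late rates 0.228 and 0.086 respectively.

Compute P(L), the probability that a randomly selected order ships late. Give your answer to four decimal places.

P(L) ≈ 0.1499

P(L|W1) = 0.53·0.19 + 0.47·0.085 = 0.1007 + 0.03995 = 0.14065
P(L|W2) = 0.79·0.216 + 0.21·0.108 = 0.17064 + 0.02268 = 0.19332
P(L|W3) = 0.94·0.228 + 0.06·0.086 = 0.21432 + 0.00516 = 0.21948
Then overall,
P(L) = 0.86·0.14065 + 0.07·0.19332 + 0.07·0.21948
      = 0.120959 + 0.0135324 + 0.0153636 = 0.149855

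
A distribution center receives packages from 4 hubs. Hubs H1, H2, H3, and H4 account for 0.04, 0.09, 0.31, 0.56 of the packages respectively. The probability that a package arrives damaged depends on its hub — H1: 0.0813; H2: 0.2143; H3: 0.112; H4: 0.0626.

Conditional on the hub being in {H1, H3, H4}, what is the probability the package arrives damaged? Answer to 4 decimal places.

P(D|S) ≈ 0.0803

Let S = {H1, H3, H4}.
P(S) = 0.04 + 0.31 + 0.56 = 0.91.
P(D ∩ S) = 0.0813·0.04 + 0.112·0.31 + 0.0626·0.56 = 0.003252 + 0.03472 + 0.035056 = 0.073028.
P(D | S) = 0.073028 / 0.91 = 0.080251…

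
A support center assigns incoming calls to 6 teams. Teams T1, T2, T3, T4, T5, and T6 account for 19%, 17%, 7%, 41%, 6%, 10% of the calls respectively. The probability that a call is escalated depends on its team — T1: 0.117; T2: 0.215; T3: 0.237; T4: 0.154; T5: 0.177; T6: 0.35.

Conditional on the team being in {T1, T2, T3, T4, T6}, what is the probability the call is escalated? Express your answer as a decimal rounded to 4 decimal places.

Let S = {T1, T2, T3, T4, T6}.
P(S) = 0.19 + 0.17 + 0.07 + 0.41 + 0.1 = 0.94.
P(E ∩ S) = 0.117·0.19 + 0.215·0.17 + 0.237·0.07 + 0.154·0.41 + 0.35·0.1 = 0.02223 + 0.03655 + 0.01659 + 0.06314 + 0.035 = 0.17351.
P(E | S) = 0.17351 / 0.94 = 0.184585…

P(E|S) ≈ 0.1846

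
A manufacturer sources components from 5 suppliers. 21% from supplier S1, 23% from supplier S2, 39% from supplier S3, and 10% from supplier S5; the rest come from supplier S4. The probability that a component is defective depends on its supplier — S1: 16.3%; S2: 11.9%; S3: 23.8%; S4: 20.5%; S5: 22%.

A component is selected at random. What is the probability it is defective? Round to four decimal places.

P(D) ≈ 0.1908

P(S4) = 1 − (0.21 + 0.23 + 0.39 + 0.1) = 0.07.
P(D) = P(D|S1)·P(S1) + P(D|S2)·P(S2) + P(D|S3)·P(S3) + P(D|S4)·P(S4) + P(D|S5)·P(S5)
      = 0.163·0.21 + 0.119·0.23 + 0.238·0.39 + 0.205·0.07 + 0.22·0.1
      = 0.03423 + 0.02737 + 0.09282 + 0.01435 + 0.022 = 0.19077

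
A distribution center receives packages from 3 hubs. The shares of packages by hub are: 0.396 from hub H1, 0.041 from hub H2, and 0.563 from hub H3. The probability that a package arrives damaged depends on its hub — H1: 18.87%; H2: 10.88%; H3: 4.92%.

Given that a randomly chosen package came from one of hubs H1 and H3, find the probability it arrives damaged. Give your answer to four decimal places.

0.1068

Let S = {H1, H3}.
P(S) = 0.396 + 0.563 = 0.959.
P(D ∩ S) = 0.1887·0.396 + 0.0492·0.563 = 0.0747252 + 0.0276996 = 0.1024248.
P(D | S) = 0.1024248 / 0.959 = 0.106804…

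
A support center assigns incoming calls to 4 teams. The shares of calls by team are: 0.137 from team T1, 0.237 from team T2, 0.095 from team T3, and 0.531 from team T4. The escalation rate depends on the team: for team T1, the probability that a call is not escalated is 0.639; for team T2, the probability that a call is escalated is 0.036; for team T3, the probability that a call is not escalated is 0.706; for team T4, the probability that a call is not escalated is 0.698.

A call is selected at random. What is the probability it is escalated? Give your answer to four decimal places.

0.2463

P(E|T1) = 1 − 0.639 = 0.361.
P(E|T3) = 1 − 0.706 = 0.294.
P(E|T4) = 1 − 0.698 = 0.302.
P(E) = P(E|T1)·P(T1) + P(E|T2)·P(T2) + P(E|T3)·P(T3) + P(E|T4)·P(T4)
      = 0.361·0.137 + 0.036·0.237 + 0.294·0.095 + 0.302·0.531
      = 0.049457 + 0.008532 + 0.02793 + 0.160362 = 0.246281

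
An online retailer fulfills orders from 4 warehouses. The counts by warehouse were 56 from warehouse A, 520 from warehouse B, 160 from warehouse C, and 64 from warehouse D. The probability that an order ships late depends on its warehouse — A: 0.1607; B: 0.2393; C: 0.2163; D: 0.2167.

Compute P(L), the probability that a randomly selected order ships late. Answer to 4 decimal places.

Total: 56 + 520 + 160 + 64 = 800.
P(A) = 56/800 = 0.07. P(B) = 520/800 = 0.65. P(C) = 160/800 = 0.2. P(D) = 64/800 = 0.08.
P(L) = P(L|A)·P(A) + P(L|B)·P(B) + P(L|C)·P(C) + P(L|D)·P(D)
      = 0.1607·0.07 + 0.2393·0.65 + 0.2163·0.2 + 0.2167·0.08
      = 0.011249 + 0.155545 + 0.04326 + 0.017336 = 0.22739

P(L) ≈ 0.2274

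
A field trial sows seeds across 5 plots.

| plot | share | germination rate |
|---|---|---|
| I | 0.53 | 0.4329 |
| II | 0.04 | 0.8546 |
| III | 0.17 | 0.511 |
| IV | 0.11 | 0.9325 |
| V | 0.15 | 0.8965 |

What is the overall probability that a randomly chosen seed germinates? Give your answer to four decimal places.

P(G) ≈ 0.5875

P(G) = P(G|I)·P(I) + P(G|II)·P(II) + P(G|III)·P(III) + P(G|IV)·P(IV) + P(G|V)·P(V)
      = 0.4329·0.53 + 0.8546·0.04 + 0.511·0.17 + 0.9325·0.11 + 0.8965·0.15
      = 0.229437 + 0.034184 + 0.08687 + 0.102575 + 0.134475 = 0.587541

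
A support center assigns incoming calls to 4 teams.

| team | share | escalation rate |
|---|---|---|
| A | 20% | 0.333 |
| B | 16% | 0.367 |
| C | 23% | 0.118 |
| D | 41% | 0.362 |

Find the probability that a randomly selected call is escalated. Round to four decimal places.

0.3009

By the law of total probability,
P(E) = P(E|A)·P(A) + P(E|B)·P(B) + P(E|C)·P(C) + P(E|D)·P(D)
      = 0.333·0.2 + 0.367·0.16 + 0.118·0.23 + 0.362·0.41
      = 0.0666 + 0.05872 + 0.02714 + 0.14842 = 0.30088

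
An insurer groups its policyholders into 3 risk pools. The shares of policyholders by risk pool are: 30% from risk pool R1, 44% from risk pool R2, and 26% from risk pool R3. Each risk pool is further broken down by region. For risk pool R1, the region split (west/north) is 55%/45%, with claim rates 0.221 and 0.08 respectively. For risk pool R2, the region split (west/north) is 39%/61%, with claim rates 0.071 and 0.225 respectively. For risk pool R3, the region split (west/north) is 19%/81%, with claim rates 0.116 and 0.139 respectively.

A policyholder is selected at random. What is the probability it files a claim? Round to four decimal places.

P(C|R1) = 0.55·0.221 + 0.45·0.08 = 0.12155 + 0.036 = 0.15755
P(C|R2) = 0.39·0.071 + 0.61·0.225 = 0.02769 + 0.13725 = 0.16494
P(C|R3) = 0.19·0.116 + 0.81·0.139 = 0.02204 + 0.11259 = 0.13463
By total probability over the outer partition,
P(C) = 0.3·0.15755 + 0.44·0.16494 + 0.26·0.13463
      = 0.047265 + 0.0725736 + 0.0350038 = 0.1548424

0.1548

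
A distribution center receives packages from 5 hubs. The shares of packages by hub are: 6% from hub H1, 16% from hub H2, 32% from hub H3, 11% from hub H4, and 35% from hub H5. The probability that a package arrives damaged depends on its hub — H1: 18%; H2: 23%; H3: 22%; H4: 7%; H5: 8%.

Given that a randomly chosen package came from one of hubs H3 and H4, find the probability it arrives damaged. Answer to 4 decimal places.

0.1816

Let S = {H3, H4}.
P(S) = 0.32 + 0.11 = 0.43.
P(D ∩ S) = 0.22·0.32 + 0.07·0.11 = 0.0704 + 0.0077 = 0.0781.
P(D | S) = 0.0781 / 0.43 = 0.181628…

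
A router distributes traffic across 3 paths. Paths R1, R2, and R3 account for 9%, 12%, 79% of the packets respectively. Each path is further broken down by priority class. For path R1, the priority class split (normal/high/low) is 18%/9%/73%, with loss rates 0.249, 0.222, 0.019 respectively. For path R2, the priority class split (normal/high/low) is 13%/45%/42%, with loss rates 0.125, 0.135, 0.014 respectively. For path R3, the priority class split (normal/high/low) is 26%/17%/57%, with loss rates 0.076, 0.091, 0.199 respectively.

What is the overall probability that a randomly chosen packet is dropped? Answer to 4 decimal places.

0.1345

P(L|R1) = 0.18·0.249 + 0.09·0.222 + 0.73·0.019 = 0.04482 + 0.01998 + 0.01387 = 0.07867
P(L|R2) = 0.13·0.125 + 0.45·0.135 + 0.42·0.014 = 0.01625 + 0.06075 + 0.00588 = 0.08288
P(L|R3) = 0.26·0.076 + 0.17·0.091 + 0.57·0.199 = 0.01976 + 0.01547 + 0.11343 = 0.14866
By total probability over the outer partition,
P(L) = 0.09·0.07867 + 0.12·0.08288 + 0.79·0.14866
      = 0.0070803 + 0.0099456 + 0.1174414 = 0.1344673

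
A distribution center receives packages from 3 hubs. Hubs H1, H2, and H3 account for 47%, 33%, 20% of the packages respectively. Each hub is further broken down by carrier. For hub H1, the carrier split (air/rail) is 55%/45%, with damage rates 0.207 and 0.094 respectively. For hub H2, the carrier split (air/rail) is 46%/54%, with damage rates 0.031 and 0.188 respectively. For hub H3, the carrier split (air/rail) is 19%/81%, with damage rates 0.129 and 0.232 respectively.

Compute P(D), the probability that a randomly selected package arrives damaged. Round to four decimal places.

P(D|H1) = 0.55·0.207 + 0.45·0.094 = 0.11385 + 0.0423 = 0.15615
P(D|H2) = 0.46·0.031 + 0.54·0.188 = 0.01426 + 0.10152 = 0.11578
P(D|H3) = 0.19·0.129 + 0.81·0.232 = 0.02451 + 0.18792 = 0.21243
By total probability over the outer partition,
P(D) = 0.47·0.15615 + 0.33·0.11578 + 0.2·0.21243
      = 0.0733905 + 0.0382074 + 0.042486 = 0.1540839

0.1541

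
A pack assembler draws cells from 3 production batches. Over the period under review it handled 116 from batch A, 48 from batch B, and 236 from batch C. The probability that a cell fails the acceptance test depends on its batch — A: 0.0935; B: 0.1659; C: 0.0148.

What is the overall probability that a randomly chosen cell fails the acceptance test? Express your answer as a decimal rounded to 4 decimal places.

Total: 116 + 48 + 236 = 400.
P(A) = 116/400 = 0.29. P(B) = 48/400 = 0.12. P(C) = 236/400 = 0.59.
P(F) = P(F|A)·P(A) + P(F|B)·P(B) + P(F|C)·P(C)
      = 0.0935·0.29 + 0.1659·0.12 + 0.0148·0.59
      = 0.027115 + 0.019908 + 0.008732 = 0.055755

P(F) ≈ 0.0558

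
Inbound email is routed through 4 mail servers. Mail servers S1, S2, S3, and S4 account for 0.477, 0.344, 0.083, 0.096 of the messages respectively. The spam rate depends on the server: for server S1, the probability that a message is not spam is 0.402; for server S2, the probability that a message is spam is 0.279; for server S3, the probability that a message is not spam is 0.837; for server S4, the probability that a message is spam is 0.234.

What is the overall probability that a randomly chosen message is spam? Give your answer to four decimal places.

0.4172

P(S|S1) = 1 − 0.402 = 0.598.
P(S|S3) = 1 − 0.837 = 0.163.
Summing over the partition,
P(S) = P(S|S1)·P(S1) + P(S|S2)·P(S2) + P(S|S3)·P(S3) + P(S|S4)·P(S4)
      = 0.598·0.477 + 0.279·0.344 + 0.163·0.083 + 0.234·0.096
      = 0.285246 + 0.095976 + 0.013529 + 0.022464 = 0.417215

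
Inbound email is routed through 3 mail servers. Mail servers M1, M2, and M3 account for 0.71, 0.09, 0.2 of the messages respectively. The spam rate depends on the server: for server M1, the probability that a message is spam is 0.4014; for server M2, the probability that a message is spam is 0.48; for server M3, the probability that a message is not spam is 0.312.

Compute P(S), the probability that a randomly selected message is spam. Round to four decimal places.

P(S) ≈ 0.4658

P(S|M3) = 1 − 0.312 = 0.688.
P(S) = P(S|M1)·P(M1) + P(S|M2)·P(M2) + P(S|M3)·P(M3)
      = 0.4014·0.71 + 0.48·0.09 + 0.688·0.2
      = 0.284994 + 0.0432 + 0.1376 = 0.465794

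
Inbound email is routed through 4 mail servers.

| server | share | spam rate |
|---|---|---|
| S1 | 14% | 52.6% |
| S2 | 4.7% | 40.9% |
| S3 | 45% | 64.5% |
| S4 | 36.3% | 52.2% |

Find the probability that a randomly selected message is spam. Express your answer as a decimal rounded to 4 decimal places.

0.5726

Summing over the partition,
P(S) = P(S|S1)·P(S1) + P(S|S2)·P(S2) + P(S|S3)·P(S3) + P(S|S4)·P(S4)
      = 0.526·0.14 + 0.409·0.047 + 0.645·0.45 + 0.522·0.363
      = 0.07364 + 0.019223 + 0.29025 + 0.189486 = 0.572599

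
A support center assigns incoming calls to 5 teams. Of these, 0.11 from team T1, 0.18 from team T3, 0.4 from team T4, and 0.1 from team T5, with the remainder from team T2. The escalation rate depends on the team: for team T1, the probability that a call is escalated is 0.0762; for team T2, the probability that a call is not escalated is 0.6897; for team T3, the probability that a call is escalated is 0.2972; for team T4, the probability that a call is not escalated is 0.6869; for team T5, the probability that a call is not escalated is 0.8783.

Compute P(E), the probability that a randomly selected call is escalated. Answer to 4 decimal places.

P(T2) = 1 − (0.11 + 0.18 + 0.4 + 0.1) = 0.21.
P(E|T2) = 1 − 0.6897 = 0.3103.
P(E|T4) = 1 − 0.6869 = 0.3131.
P(E|T5) = 1 − 0.8783 = 0.1217.
Summing over the partition,
P(E) = P(E|T1)·P(T1) + P(E|T2)·P(T2) + P(E|T3)·P(T3) + P(E|T4)·P(T4) + P(E|T5)·P(T5)
      = 0.0762·0.11 + 0.3103·0.21 + 0.2972·0.18 + 0.3131·0.4 + 0.1217·0.1
      = 0.008382 + 0.065163 + 0.053496 + 0.12524 + 0.01217 = 0.264451

P(E) ≈ 0.2645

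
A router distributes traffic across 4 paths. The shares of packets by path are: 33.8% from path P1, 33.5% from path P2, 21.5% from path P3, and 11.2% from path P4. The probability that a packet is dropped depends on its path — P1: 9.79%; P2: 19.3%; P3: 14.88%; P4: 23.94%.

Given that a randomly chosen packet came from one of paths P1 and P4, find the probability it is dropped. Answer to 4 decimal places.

Let S = {P1, P4}.
P(S) = 0.338 + 0.112 = 0.45.
P(L ∩ S) = 0.0979·0.338 + 0.2394·0.112 = 0.0330902 + 0.0268128 = 0.059903.
P(L | S) = 0.059903 / 0.45 = 0.133118…

0.1331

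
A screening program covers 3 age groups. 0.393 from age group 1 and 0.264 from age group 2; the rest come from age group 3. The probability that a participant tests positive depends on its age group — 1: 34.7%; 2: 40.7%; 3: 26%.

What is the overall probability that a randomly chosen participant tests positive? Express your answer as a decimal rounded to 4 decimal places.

P(T) ≈ 0.3330

P(3) = 1 − (0.393 + 0.264) = 0.343.
Summing over the partition,
P(T) = P(T|1)·P(1) + P(T|2)·P(2) + P(T|3)·P(3)
      = 0.347·0.393 + 0.407·0.264 + 0.26·0.343
      = 0.136371 + 0.107448 + 0.08918 = 0.332999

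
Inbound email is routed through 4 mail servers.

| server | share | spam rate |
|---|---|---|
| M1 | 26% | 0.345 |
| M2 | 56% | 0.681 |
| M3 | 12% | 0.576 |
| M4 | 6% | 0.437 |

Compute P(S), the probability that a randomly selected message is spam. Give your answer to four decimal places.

P(S) ≈ 0.5664

P(S) = P(S|M1)·P(M1) + P(S|M2)·P(M2) + P(S|M3)·P(M3) + P(S|M4)·P(M4)
      = 0.345·0.26 + 0.681·0.56 + 0.576·0.12 + 0.437·0.06
      = 0.0897 + 0.38136 + 0.06912 + 0.02622 = 0.5664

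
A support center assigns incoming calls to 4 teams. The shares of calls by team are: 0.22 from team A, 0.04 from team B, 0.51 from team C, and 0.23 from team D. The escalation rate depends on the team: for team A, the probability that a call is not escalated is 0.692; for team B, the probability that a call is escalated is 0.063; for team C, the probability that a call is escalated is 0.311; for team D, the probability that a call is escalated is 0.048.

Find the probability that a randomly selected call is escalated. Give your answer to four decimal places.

P(E) ≈ 0.2399

P(E|A) = 1 − 0.692 = 0.308.
P(E) = P(E|A)·P(A) + P(E|B)·P(B) + P(E|C)·P(C) + P(E|D)·P(D)
      = 0.308·0.22 + 0.063·0.04 + 0.311·0.51 + 0.048·0.23
      = 0.06776 + 0.00252 + 0.15861 + 0.01104 = 0.23993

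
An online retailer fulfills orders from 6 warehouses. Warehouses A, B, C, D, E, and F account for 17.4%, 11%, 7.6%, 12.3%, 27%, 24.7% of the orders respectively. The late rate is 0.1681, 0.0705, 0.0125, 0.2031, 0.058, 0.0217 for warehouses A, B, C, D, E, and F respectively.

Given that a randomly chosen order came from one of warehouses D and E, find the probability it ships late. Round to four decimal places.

Let S = {D, E}.
P(S) = 0.123 + 0.27 = 0.393.
P(L ∩ S) = 0.2031·0.123 + 0.058·0.27 = 0.0249813 + 0.01566 = 0.0406413.
P(L | S) = 0.0406413 / 0.393 = 0.103413…

0.1034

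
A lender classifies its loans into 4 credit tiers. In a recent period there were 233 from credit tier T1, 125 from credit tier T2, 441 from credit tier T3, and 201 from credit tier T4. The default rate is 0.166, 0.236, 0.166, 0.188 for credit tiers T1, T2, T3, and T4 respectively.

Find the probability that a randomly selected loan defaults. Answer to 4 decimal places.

Total: 233 + 125 + 441 + 201 = 1000.
P(T1) = 233/1000 = 0.233. P(T2) = 125/1000 = 0.125. P(T3) = 441/1000 = 0.441. P(T4) = 201/1000 = 0.201.
P(D) = P(D|T1)·P(T1) + P(D|T2)·P(T2) + P(D|T3)·P(T3) + P(D|T4)·P(T4)
      = 0.166·0.233 + 0.236·0.125 + 0.166·0.441 + 0.188·0.201
      = 0.038678 + 0.0295 + 0.073206 + 0.037788 = 0.179172

P(D) ≈ 0.1792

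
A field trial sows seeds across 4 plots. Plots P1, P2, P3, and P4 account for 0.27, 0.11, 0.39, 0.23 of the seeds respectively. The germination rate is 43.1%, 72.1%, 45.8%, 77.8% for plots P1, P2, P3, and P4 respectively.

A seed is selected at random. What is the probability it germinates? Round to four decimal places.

0.5532

P(G) = P(G|P1)·P(P1) + P(G|P2)·P(P2) + P(G|P3)·P(P3) + P(G|P4)·P(P4)
      = 0.431·0.27 + 0.721·0.11 + 0.458·0.39 + 0.778·0.23
      = 0.11637 + 0.07931 + 0.17862 + 0.17894 = 0.55324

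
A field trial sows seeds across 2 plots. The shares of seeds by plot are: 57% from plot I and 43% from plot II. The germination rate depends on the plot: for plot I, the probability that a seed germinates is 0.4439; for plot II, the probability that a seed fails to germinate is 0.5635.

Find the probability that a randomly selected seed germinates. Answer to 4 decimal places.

P(G) ≈ 0.4407

P(G|II) = 1 − 0.5635 = 0.4365.
Summing over the partition,
P(G) = P(G|I)·P(I) + P(G|II)·P(II)
      = 0.4439·0.57 + 0.4365·0.43
      = 0.253023 + 0.187695 = 0.440718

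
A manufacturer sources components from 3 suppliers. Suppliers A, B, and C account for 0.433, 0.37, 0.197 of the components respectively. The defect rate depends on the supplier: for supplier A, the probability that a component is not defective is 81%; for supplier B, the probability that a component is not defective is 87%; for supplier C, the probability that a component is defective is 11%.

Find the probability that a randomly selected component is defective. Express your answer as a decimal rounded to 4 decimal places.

P(D|A) = 1 − 0.81 = 0.19.
P(D|B) = 1 − 0.87 = 0.13.
Using total probability over the partition,
P(D) = P(D|A)·P(A) + P(D|B)·P(B) + P(D|C)·P(C)
      = 0.19·0.433 + 0.13·0.37 + 0.11·0.197
      = 0.08227 + 0.0481 + 0.02167 = 0.15204

P(D) ≈ 0.1520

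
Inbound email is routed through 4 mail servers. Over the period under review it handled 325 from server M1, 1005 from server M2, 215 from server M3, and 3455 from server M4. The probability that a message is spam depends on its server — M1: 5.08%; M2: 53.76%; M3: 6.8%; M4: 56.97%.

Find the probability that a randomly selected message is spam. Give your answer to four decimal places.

Total: 325 + 1005 + 215 + 3455 = 5000.
P(M1) = 325/5000 = 0.065. P(M2) = 1005/5000 = 0.201. P(M3) = 215/5000 = 0.043. P(M4) = 3455/5000 = 0.691.
P(S) = P(S|M1)·P(M1) + P(S|M2)·P(M2) + P(S|M3)·P(M3) + P(S|M4)·P(M4)
      = 0.0508·0.065 + 0.5376·0.201 + 0.068·0.043 + 0.5697·0.691
      = 0.003302 + 0.1080576 + 0.002924 + 0.3936627 = 0.5079463

0.5079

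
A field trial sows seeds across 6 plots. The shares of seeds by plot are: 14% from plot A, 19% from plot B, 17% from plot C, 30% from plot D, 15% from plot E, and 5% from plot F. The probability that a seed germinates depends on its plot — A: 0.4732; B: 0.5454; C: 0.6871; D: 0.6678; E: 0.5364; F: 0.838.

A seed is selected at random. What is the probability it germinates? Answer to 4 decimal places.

P(G) ≈ 0.6094

P(G) = P(G|A)·P(A) + P(G|B)·P(B) + P(G|C)·P(C) + P(G|D)·P(D) + P(G|E)·P(E) + P(G|F)·P(F)
      = 0.4732·0.14 + 0.5454·0.19 + 0.6871·0.17 + 0.6678·0.3 + 0.5364·0.15 + 0.838·0.05
      = 0.066248 + 0.103626 + 0.116807 + 0.20034 + 0.08046 + 0.0419 = 0.609381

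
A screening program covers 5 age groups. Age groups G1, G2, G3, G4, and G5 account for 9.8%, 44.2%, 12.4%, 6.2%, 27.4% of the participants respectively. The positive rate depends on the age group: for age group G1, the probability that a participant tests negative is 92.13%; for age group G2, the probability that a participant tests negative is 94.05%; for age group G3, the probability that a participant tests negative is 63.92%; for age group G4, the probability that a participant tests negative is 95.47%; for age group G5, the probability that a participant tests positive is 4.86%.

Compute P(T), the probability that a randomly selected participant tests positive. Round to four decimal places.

0.0949

P(T|G1) = 1 − 0.9213 = 0.0787.
P(T|G2) = 1 − 0.9405 = 0.0595.
P(T|G3) = 1 − 0.6392 = 0.3608.
P(T|G4) = 1 − 0.9547 = 0.0453.
By the law of total probability,
P(T) = P(T|G1)·P(G1) + P(T|G2)·P(G2) + P(T|G3)·P(G3) + P(T|G4)·P(G4) + P(T|G5)·P(G5)
      = 0.0787·0.098 + 0.0595·0.442 + 0.3608·0.124 + 0.0453·0.062 + 0.0486·0.274
      = 0.0077126 + 0.026299 + 0.0447392 + 0.0028086 + 0.0133164 = 0.0948758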